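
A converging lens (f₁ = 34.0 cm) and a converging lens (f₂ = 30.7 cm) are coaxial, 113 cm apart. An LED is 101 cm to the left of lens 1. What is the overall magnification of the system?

m = +0.502

Lens 1: 1/d_i1 = 1/(34.0) − 1/(101) = 0.01951, so d_i1 = 51.25 cm; m₁ = −d_i1/d_o1 = -0.5074.
d_o2 = 113 − (51.25) = 61.75 cm.
Lens 2: 1/d_i2 = 1/(30.7) − 1/(61.75) = 0.01638, so d_i2 = 61.05 cm; m₂ = −d_i2/d_o2 = -0.9887.
m = m₁·m₂ = (-0.5074)(-0.9887) = +0.502.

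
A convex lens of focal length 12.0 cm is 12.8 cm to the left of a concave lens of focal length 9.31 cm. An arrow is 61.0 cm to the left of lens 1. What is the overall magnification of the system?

m = -0.318

Lens 1: 1/d_i1 = 1/(12.0) − 1/(61.0) = 0.06694, so d_i1 = 14.94 cm; m₁ = −d_i1/d_o1 = -0.2449.
d_o2 = 12.8 − (14.94) = -2.140 cm (virtual object).
f₂ = −9.31 cm (diverging).
Lens 2: 1/d_i2 = 1/(-9.31) − 1/(-2.140) = 0.3599, so d_i2 = 2.779 cm; m₂ = −d_i2/d_o2 = +1.298.
m = m₁·m₂ = (-0.2449)(+1.298) = -0.318.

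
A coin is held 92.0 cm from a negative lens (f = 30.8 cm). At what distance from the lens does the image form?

For a negative lens, f = -30.8 cm.
Thin-lens equation: 1/d_i = 1/f − 1/d_o = 1/(-30.80) − 1/(92.0) = -0.03247 − 0.01087 = -0.04334, so d_i = -23.1 cm.
The image is virtual, upright and reduced, on the same side as the object.

23.1 cm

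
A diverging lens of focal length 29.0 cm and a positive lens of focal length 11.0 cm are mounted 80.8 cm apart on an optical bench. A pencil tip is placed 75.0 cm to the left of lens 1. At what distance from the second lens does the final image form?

Lens 1 is diverging, so f₁ = −29.0 cm.
Lens 1: 1/d_i1 = 1/f₁ − 1/d_o1 = 1/(-29.0) − 1/(75.0) = -0.04782, so d_i1 = -20.91 cm.
The intermediate image is 20.91 cm to the left of lens 1 (virtual), which is 80.8 − (-20.91) = 101.7 cm to the left of lens 2, so d_o2 = +101.7 cm.
Lens 2: 1/d_i2 = 1/f₂ − 1/d_o2 = 1/(11.0) − 1/(101.7) = 0.08108, so d_i2 = 12.3 cm.
The final image is real, 12.3 cm to the right of lens 2 (overall magnification ≈ -0.034).

12.3 cm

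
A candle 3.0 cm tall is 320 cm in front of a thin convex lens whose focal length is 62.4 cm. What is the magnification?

m = -0.242

1/d_i = 1/f − 1/d_o = 1/(62.40) − 1/(320) = 0.01290, so d_i = 77.52 cm.
m = −d_i/d_o = −(77.52)/(320) = -0.242.
The image is real, inverted and reduced, on the far side of the lens.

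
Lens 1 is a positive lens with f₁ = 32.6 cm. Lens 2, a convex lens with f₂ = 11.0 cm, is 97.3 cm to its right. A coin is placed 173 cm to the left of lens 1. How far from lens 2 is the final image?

13.6 cm

Lens 1: 1/d_i1 = 1/f₁ − 1/d_o1 = 1/(32.6) − 1/(173) = 0.02489, so d_i1 = 40.17 cm.
The intermediate image is 40.17 cm to the right of lens 1, which is 97.3 − (40.17) = 57.13 cm to the left of lens 2, so d_o2 = +57.13 cm.
Lens 2: 1/d_i2 = 1/f₂ − 1/d_o2 = 1/(11.0) − 1/(57.13) = 0.07341, so d_i2 = 13.6 cm.
The final image is real, 13.6 cm to the right of lens 2 (overall magnification ≈ 0.055).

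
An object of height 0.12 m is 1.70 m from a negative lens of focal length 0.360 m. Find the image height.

For a negative lens, f = -0.360 m.
1/d_i = 1/f − 1/d_o = 1/(-0.3600) − 1/(1.70) = -3.366, so d_i = -0.2971 m.
m = −d_i/d_o = +0.1748.
|h_i| = |m|·h_o = 0.1748 × 0.12 = 0.0210 m. The image is virtual, upright and reduced, on the same side as the object.

0.0210 m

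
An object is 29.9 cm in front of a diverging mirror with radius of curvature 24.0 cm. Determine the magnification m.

m = +0.286

f = R/2 = 24.0/2 = 12.00 cm; for a diverging mirror, f = -12.00 cm.
1/d_i = 1/f − 1/d_o = 1/(-12.00) − 1/(29.9) = -0.1168, so d_i = -8.563 cm.
m = −d_i/d_o = −(-8.563)/(29.9) = +0.286.
The image is virtual, upright and reduced, behind the mirror.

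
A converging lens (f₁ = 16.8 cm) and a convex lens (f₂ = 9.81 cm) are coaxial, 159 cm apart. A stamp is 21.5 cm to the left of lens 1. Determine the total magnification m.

m = +0.485

Lens 1: 1/d_i1 = 1/(16.8) − 1/(21.5) = 0.01301, so d_i1 = 76.85 cm; m₁ = −d_i1/d_o1 = -3.574.
d_o2 = 159 − (76.85) = 82.15 cm.
Lens 2: 1/d_i2 = 1/(9.81) − 1/(82.15) = 0.08976, so d_i2 = 11.14 cm; m₂ = −d_i2/d_o2 = -0.1356.
m = m₁·m₂ = (-3.574)(-0.1356) = +0.485.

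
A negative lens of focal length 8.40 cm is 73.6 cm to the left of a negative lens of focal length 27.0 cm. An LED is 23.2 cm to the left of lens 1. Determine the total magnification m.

m = +0.0672

f₁ = −8.40 cm (diverging).
Lens 1: 1/d_i1 = 1/(-8.40) − 1/(23.2) = -0.1622, so d_i1 = -6.167 cm; m₁ = −d_i1/d_o1 = +0.2658.
d_o2 = 73.6 − (-6.167) = 79.77 cm.
f₂ = −27.0 cm (diverging).
Lens 2: 1/d_i2 = 1/(-27.0) − 1/(79.77) = -0.04957, so d_i2 = -20.17 cm; m₂ = −d_i2/d_o2 = +0.2529.
m = m₁·m₂ = (+0.2658)(+0.2529) = +0.0672.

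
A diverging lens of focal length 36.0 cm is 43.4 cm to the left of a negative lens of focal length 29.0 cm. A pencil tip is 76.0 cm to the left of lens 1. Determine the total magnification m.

m = +0.0963

f₁ = −36.0 cm (diverging).
Lens 1: 1/d_i1 = 1/(-36.0) − 1/(76.0) = -0.04094, so d_i1 = -24.43 cm; m₁ = −d_i1/d_o1 = +0.3214.
d_o2 = 43.4 − (-24.43) = 67.83 cm.
f₂ = −29.0 cm (diverging).
Lens 2: 1/d_i2 = 1/(-29.0) − 1/(67.83) = -0.04923, so d_i2 = -20.31 cm; m₂ = −d_i2/d_o2 = +0.2995.
m = m₁·m₂ = (+0.3214)(+0.2995) = +0.0963.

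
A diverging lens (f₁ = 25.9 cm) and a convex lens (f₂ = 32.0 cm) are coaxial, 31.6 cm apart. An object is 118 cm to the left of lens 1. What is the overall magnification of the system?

m = -0.276

f₁ = −25.9 cm (diverging).
Lens 1: 1/d_i1 = 1/(-25.9) − 1/(118) = -0.04708, so d_i1 = -21.24 cm; m₁ = −d_i1/d_o1 = +0.1800.
d_o2 = 31.6 − (-21.24) = 52.84 cm.
Lens 2: 1/d_i2 = 1/(32.0) − 1/(52.84) = 0.01232, so d_i2 = 81.14 cm; m₂ = −d_i2/d_o2 = -1.536.
m = m₁·m₂ = (+0.1800)(-1.536) = -0.276.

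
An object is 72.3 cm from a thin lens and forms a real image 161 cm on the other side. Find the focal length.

Real image ⇒ d_i = +161 cm.
1/f = 1/d_o + 1/d_i = 1/(72.3) + 1/(161) = 0.02004, so f = 49.9 cm.
Since f is positive, the thin lens is converging.

f = 49.9 cm (converging)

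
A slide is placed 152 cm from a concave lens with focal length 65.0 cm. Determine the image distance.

For a concave lens, f = -65.0 cm.
Lens equation: 1/s_i = 1/f − 1/s_o = 1/(-65.00) − 1/(152) = -0.01538 − 0.006579 = -0.02196, so s_i = -45.5 cm.
The image is virtual, upright and reduced, on the same side as the object.

45.5 cm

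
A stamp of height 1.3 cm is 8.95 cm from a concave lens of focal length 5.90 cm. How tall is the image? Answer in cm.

0.516 cm

For a concave lens, f = -5.90 cm.
1/d_i = 1/f − 1/d_o = 1/(-5.900) − 1/(8.95) = -0.2812, so d_i = -3.556 cm.
m = −d_i/d_o = +0.3973.
|h_i| = |m|·h_o = 0.3973 × 1.3 = 0.516 cm. The image is virtual, upright and reduced, on the same side as the object.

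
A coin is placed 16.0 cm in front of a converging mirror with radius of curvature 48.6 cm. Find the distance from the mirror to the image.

46.8 cm

f = R/2 = 48.6/2 = 24.30 cm.
Mirror equation: 1/v = 1/f − 1/u = 1/(24.30) − 1/(16.0) = 0.04115 − 0.06250 = -0.02135, so v = -46.8 cm.
The image is virtual, upright and enlarged, behind the mirror.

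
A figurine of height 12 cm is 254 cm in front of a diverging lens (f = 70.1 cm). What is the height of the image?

2.60 cm

For a diverging lens, f = -70.1 cm.
1/d_i = 1/f − 1/d_o = 1/(-70.10) − 1/(254) = -0.01820, so d_i = -54.94 cm.
m = −d_i/d_o = +0.2163.
|h_i| = |m|·h_o = 0.2163 × 12 = 2.60 cm. The image is virtual, upright and reduced, on the same side as the object.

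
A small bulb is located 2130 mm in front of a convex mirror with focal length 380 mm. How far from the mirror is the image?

For a convex mirror, f = -380 mm.
Mirror equation: 1/s_i = 1/f − 1/s_o = 1/(-380.0) − 1/(2130) = -0.002632 − 0.0004695 = -0.003101, so s_i = -322 mm.
The image is virtual, upright and reduced, behind the mirror.

322 mm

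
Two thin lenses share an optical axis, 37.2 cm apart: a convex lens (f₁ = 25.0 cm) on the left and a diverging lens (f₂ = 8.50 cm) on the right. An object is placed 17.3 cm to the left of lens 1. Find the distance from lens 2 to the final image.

Lens 1: 1/d_i1 = 1/f₁ − 1/d_o1 = 1/(25.0) − 1/(17.3) = -0.01780, so d_i1 = -56.17 cm.
The intermediate image is 56.17 cm to the left of lens 1 (virtual), which is 37.2 − (-56.17) = 93.37 cm to the left of lens 2, so d_o2 = +93.37 cm.
Lens 2 is diverging, so f₂ = −8.50 cm.
Lens 2: 1/d_i2 = 1/f₂ − 1/d_o2 = 1/(-8.50) − 1/(93.37) = -0.1284, so d_i2 = -7.79 cm.
The final image is virtual, 7.79 cm to the left of lens 2 (overall magnification ≈ 0.27).

7.79 cm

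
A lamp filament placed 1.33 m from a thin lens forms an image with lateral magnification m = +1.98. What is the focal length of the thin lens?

m = −d_i/d_o ⇒ d_i = −m·d_o = −(+1.98)·(1.33) = -2.633 m.
1/f = 1/d_o + 1/d_i = 1/(1.33) + 1/(-2.633) = 0.3721, so f = 2.69 m.
Since f is positive, the thin lens is converging.

f = 2.69 m (converging)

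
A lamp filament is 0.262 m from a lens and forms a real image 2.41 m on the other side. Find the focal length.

f = 0.236 m (converging)

Real image ⇒ d_i = +2.41 m.
1/f = 1/d_o + 1/d_i = 1/(0.262) + 1/(2.41) = 4.232, so f = 0.236 m.
Since f is positive, the lens is converging.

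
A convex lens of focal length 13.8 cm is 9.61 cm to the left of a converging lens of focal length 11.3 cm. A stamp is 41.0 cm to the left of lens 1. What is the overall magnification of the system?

m = -0.255

Lens 1: 1/d_i1 = 1/(13.8) − 1/(41.0) = 0.04807, so d_i1 = 20.80 cm; m₁ = −d_i1/d_o1 = -0.5073.
d_o2 = 9.61 − (20.80) = -11.19 cm (virtual object).
Lens 2: 1/d_i2 = 1/(11.3) − 1/(-11.19) = 0.1779, so d_i2 = 5.622 cm; m₂ = −d_i2/d_o2 = +0.5024.
m = m₁·m₂ = (-0.5073)(+0.5024) = -0.255.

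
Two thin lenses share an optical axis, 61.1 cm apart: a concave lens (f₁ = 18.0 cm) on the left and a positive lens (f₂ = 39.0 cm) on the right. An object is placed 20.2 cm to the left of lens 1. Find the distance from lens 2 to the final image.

87.1 cm

Lens 1 is diverging, so f₁ = −18.0 cm.
Lens 1: 1/d_i1 = 1/f₁ − 1/d_o1 = 1/(-18.0) − 1/(20.2) = -0.1051, so d_i1 = -9.518 cm.
The intermediate image is 9.518 cm to the left of lens 1 (virtual), which is 61.1 − (-9.518) = 70.62 cm to the left of lens 2, so d_o2 = +70.62 cm.
Lens 2: 1/d_i2 = 1/f₂ − 1/d_o2 = 1/(39.0) − 1/(70.62) = 0.01148, so d_i2 = 87.1 cm.
The final image is real, 87.1 cm to the right of lens 2 (overall magnification ≈ -0.58).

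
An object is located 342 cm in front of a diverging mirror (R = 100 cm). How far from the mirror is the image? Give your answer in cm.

f = R/2 = 100/2 = 50.00 cm; for a diverging mirror, f = -50.00 cm.
Mirror equation: 1/s_i = 1/f − 1/s_o = 1/(-50.00) − 1/(342) = -0.02000 − 0.002924 = -0.02292, so s_i = -43.6 cm.
The image is virtual, upright and reduced, behind the mirror.

43.6 cm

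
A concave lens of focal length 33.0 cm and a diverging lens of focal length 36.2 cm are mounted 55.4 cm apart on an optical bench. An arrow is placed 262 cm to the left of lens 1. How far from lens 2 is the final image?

25.4 cm

Lens 1 is diverging, so f₁ = −33.0 cm.
Lens 1: 1/d_i1 = 1/f₁ − 1/d_o1 = 1/(-33.0) − 1/(262) = -0.03412, so d_i1 = -29.31 cm.
The intermediate image is 29.31 cm to the left of lens 1 (virtual), which is 55.4 − (-29.31) = 84.71 cm to the left of lens 2, so d_o2 = +84.71 cm.
Lens 2 is diverging, so f₂ = −36.2 cm.
Lens 2: 1/d_i2 = 1/f₂ − 1/d_o2 = 1/(-36.2) − 1/(84.71) = -0.03943, so d_i2 = -25.4 cm.
The final image is virtual, 25.4 cm to the left of lens 2 (overall magnification ≈ 0.033).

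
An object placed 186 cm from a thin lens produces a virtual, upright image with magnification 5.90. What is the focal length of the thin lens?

f = 224 cm (converging)

m = −d_i/d_o ⇒ d_i = −m·d_o = −(+5.90)·(186) = -1097 cm.
1/f = 1/d_o + 1/d_i = 1/(186) + 1/(-1097) = 0.004465, so f = 224 cm.
Since f is positive, the thin lens is converging.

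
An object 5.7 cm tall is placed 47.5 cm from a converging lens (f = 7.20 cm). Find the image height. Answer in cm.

1/d_i = 1/f − 1/d_o = 1/(7.200) − 1/(47.5) = 0.1178, so d_i = 8.486 cm.
m = −d_i/d_o = -0.1787.
|h_i| = |m|·h_o = 0.1787 × 5.7 = 1.02 cm. The image is real, inverted and reduced, on the far side of the lens.

1.02 cm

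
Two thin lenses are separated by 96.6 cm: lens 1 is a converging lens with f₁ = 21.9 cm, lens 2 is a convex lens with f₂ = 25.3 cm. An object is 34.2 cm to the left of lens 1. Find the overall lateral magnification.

m = +4.33

Lens 1: 1/d_i1 = 1/(21.9) − 1/(34.2) = 0.01642, so d_i1 = 60.89 cm; m₁ = −d_i1/d_o1 = -1.780.
d_o2 = 96.6 − (60.89) = 35.71 cm.
Lens 2: 1/d_i2 = 1/(25.3) − 1/(35.71) = 0.01152, so d_i2 = 86.79 cm; m₂ = −d_i2/d_o2 = -2.430.
m = m₁·m₂ = (-1.780)(-2.430) = +4.33.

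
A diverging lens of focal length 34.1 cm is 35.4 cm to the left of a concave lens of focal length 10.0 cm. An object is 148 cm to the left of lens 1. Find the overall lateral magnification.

m = +0.0256

f₁ = −34.1 cm (diverging).
Lens 1: 1/d_i1 = 1/(-34.1) − 1/(148) = -0.03608, so d_i1 = -27.71 cm; m₁ = −d_i1/d_o1 = +0.1872.
d_o2 = 35.4 − (-27.71) = 63.11 cm.
f₂ = −10.0 cm (diverging).
Lens 2: 1/d_i2 = 1/(-10.0) − 1/(63.11) = -0.1158, so d_i2 = -8.632 cm; m₂ = −d_i2/d_o2 = +0.1368.
m = m₁·m₂ = (+0.1872)(+0.1368) = +0.0256.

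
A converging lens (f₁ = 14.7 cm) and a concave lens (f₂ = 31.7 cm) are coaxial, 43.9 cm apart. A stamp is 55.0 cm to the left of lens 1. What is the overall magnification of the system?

m = -0.208

Lens 1: 1/d_i1 = 1/(14.7) − 1/(55.0) = 0.04985, so d_i1 = 20.06 cm; m₁ = −d_i1/d_o1 = -0.3647.
d_o2 = 43.9 − (20.06) = 23.84 cm.
f₂ = −31.7 cm (diverging).
Lens 2: 1/d_i2 = 1/(-31.7) − 1/(23.84) = -0.07349, so d_i2 = -13.61 cm; m₂ = −d_i2/d_o2 = +0.5708.
m = m₁·m₂ = (-0.3647)(+0.5708) = -0.208.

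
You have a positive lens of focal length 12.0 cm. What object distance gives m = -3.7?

m = −d_i/d_o ⇒ d_i = −m·d_o.
1/f = 1/d_o + 1/d_i = 1/d_o − 1/(m·d_o) = (1 − 1/m)/d_o, so d_o = f(1 − 1/m) = (12.00)(1 − 1/(-3.7)) = 15.2 cm.

15.2 cm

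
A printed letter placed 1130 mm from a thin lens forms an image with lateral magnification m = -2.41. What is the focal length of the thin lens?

f = 799 mm (converging)

m = −d_i/d_o ⇒ d_i = −m·d_o = −(-2.41)·(1130) = 2723 mm.
1/f = 1/d_o + 1/d_i = 1/(1130) + 1/(2723) = 0.001252, so f = 799 mm.
Since f is positive, the thin lens is converging.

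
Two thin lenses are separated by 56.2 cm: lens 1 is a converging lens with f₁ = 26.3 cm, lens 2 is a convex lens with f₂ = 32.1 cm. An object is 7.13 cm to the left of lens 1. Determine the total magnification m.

Lens 1: 1/d_i1 = 1/(26.3) − 1/(7.13) = -0.1022, so d_i1 = -9.782 cm; m₁ = −d_i1/d_o1 = +1.372.
d_o2 = 56.2 − (-9.782) = 65.98 cm.
Lens 2: 1/d_i2 = 1/(32.1) − 1/(65.98) = 0.01600, so d_i2 = 62.51 cm; m₂ = −d_i2/d_o2 = -0.9475.
m = m₁·m₂ = (+1.372)(-0.9475) = -1.30.

m = -1.30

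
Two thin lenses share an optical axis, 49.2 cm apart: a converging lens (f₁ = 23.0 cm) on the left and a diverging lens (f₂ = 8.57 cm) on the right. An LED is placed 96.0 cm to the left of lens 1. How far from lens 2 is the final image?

5.90 cm

Lens 1: 1/d_i1 = 1/f₁ − 1/d_o1 = 1/(23.0) − 1/(96.0) = 0.03306, so d_i1 = 30.25 cm.
The intermediate image is 30.25 cm to the right of lens 1, which is 49.2 − (30.25) = 18.95 cm to the left of lens 2, so d_o2 = +18.95 cm.
Lens 2 is diverging, so f₂ = −8.57 cm.
Lens 2: 1/d_i2 = 1/f₂ − 1/d_o2 = 1/(-8.57) − 1/(18.95) = -0.1695, so d_i2 = -5.90 cm.
The final image is virtual, 5.90 cm to the left of lens 2 (overall magnification ≈ -0.098).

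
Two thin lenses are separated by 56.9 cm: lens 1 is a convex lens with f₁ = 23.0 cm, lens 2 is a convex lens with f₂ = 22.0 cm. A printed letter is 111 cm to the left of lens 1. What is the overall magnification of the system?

Lens 1: 1/d_i1 = 1/(23.0) − 1/(111) = 0.03447, so d_i1 = 29.01 cm; m₁ = −d_i1/d_o1 = -0.2614.
d_o2 = 56.9 − (29.01) = 27.89 cm.
Lens 2: 1/d_i2 = 1/(22.0) − 1/(27.89) = 0.009599, so d_i2 = 104.2 cm; m₂ = −d_i2/d_o2 = -3.735.
m = m₁·m₂ = (-0.2614)(-3.735) = +0.976.

m = +0.976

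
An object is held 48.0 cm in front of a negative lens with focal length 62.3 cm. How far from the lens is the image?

For a negative lens, f = -62.3 cm.
Lens equation: 1/v = 1/f − 1/u = 1/(-62.30) − 1/(48.0) = -0.01605 − 0.02083 = -0.03688, so v = -27.1 cm.
The image is virtual, upright and reduced, on the same side as the object.

27.1 cm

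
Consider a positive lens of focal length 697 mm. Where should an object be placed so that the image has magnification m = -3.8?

m = −d_i/d_o ⇒ d_i = −m·d_o.
1/f = 1/d_o + 1/d_i = 1/d_o − 1/(m·d_o) = (1 − 1/m)/d_o, so d_o = f(1 − 1/m) = (697.0)(1 − 1/(-3.8)) = 880 mm.

880 mm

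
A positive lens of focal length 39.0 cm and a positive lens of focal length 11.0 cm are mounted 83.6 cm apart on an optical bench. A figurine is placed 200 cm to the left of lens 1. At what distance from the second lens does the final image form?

Lens 1: 1/d_i1 = 1/f₁ − 1/d_o1 = 1/(39.0) − 1/(200) = 0.02064, so d_i1 = 48.45 cm.
The intermediate image is 48.45 cm to the right of lens 1, which is 83.6 − (48.45) = 35.15 cm to the left of lens 2, so d_o2 = +35.15 cm.
Lens 2: 1/d_i2 = 1/f₂ − 1/d_o2 = 1/(11.0) − 1/(35.15) = 0.06246, so d_i2 = 16.0 cm.
The final image is real, 16.0 cm to the right of lens 2 (overall magnification ≈ 0.11).

16.0 cm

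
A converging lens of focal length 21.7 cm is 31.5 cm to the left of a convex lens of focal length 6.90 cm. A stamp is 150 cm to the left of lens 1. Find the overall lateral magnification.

Lens 1: 1/d_i1 = 1/(21.7) − 1/(150) = 0.03942, so d_i1 = 25.37 cm; m₁ = −d_i1/d_o1 = -0.1691.
d_o2 = 31.5 − (25.37) = 6.130 cm.
Lens 2: 1/d_i2 = 1/(6.90) − 1/(6.130) = -0.01820, so d_i2 = -54.93 cm; m₂ = −d_i2/d_o2 = +8.961.
m = m₁·m₂ = (-0.1691)(+8.961) = -1.52.

m = -1.52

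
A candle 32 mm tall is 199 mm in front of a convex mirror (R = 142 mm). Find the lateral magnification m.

f = R/2 = 142/2 = 71.00 mm; for a convex mirror, f = -71.00 mm.
1/d_i = 1/f − 1/d_o = 1/(-71.00) − 1/(199) = -0.01911, so d_i = -52.33 mm.
m = −d_i/d_o = −(-52.33)/(199) = +0.263.
The image is virtual, upright and reduced, behind the mirror.

m = +0.263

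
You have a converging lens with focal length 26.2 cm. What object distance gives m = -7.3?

m = −d_i/d_o ⇒ d_i = −m·d_o.
1/f = 1/d_o + 1/d_i = 1/d_o − 1/(m·d_o) = (1 − 1/m)/d_o, so d_o = f(1 − 1/m) = (26.20)(1 − 1/(-7.3)) = 29.8 cm.

29.8 cm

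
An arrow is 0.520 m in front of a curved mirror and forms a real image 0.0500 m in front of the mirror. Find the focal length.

f = 0.0456 m (concave)

Real image ⇒ d_i = +0.0500 m.
1/f = 1/d_o + 1/d_i = 1/(0.520) + 1/(0.0500) = 21.92, so f = 0.0456 m.
Since f is positive, the curved mirror is concave.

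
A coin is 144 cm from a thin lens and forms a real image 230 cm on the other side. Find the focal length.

f = 88.6 cm (converging)

Real image ⇒ d_i = +230 cm.
1/f = 1/d_o + 1/d_i = 1/(144) + 1/(230) = 0.01129, so f = 88.6 cm.
Since f is positive, the thin lens is converging.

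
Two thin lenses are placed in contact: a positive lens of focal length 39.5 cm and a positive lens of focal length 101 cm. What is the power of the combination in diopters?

P₁ = 1/f₁ = 1/(0.395 m) = +2.532 D; P₂ = 1/f₂ = 1/(1.01 m) = +0.9901 D.
For thin lenses in contact, P = P₁ + P₂ = (+2.532) + (+0.9901) = +3.52 D.

P = +3.52 D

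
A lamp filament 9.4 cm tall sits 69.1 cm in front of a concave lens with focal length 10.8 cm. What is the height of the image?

1.27 cm

For a concave lens, f = -10.8 cm.
1/d_i = 1/f − 1/d_o = 1/(-10.80) − 1/(69.1) = -0.1071, so d_i = -9.340 cm.
m = −d_i/d_o = +0.1352.
|h_i| = |m|·h_o = 0.1352 × 9.4 = 1.27 cm. The image is virtual, upright and reduced, on the same side as the object.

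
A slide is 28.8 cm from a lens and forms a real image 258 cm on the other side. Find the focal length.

f = 25.9 cm (converging)

Real image ⇒ d_i = +258 cm.
1/f = 1/d_o + 1/d_i = 1/(28.8) + 1/(258) = 0.03860, so f = 25.9 cm.
Since f is positive, the lens is converging.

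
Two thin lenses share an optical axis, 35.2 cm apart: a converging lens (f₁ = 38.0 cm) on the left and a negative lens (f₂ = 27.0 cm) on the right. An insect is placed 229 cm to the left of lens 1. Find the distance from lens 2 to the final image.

Lens 1: 1/d_i1 = 1/f₁ − 1/d_o1 = 1/(38.0) − 1/(229) = 0.02195, so d_i1 = 45.56 cm.
The intermediate image is 45.56 cm to the right of lens 1, which lies 10.36 cm to the right of lens 2 — a virtual object — so d_o2 = −10.36 cm.
Lens 2 is diverging, so f₂ = −27.0 cm.
Lens 2: 1/d_i2 = 1/f₂ − 1/d_o2 = 1/(-27.0) − 1/(-10.36) = 0.05949, so d_i2 = 16.8 cm.
The final image is real, 16.8 cm to the right of lens 2 (overall magnification ≈ -0.32).

16.8 cm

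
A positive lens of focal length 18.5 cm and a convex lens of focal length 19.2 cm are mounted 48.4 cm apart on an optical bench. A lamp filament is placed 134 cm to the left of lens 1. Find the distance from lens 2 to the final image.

66.8 cm

Lens 1: 1/d_i1 = 1/f₁ − 1/d_o1 = 1/(18.5) − 1/(134) = 0.04659, so d_i1 = 21.46 cm.
The intermediate image is 21.46 cm to the right of lens 1, which is 48.4 − (21.46) = 26.94 cm to the left of lens 2, so d_o2 = +26.94 cm.
Lens 2: 1/d_i2 = 1/f₂ − 1/d_o2 = 1/(19.2) − 1/(26.94) = 0.01496, so d_i2 = 66.8 cm.
The final image is real, 66.8 cm to the right of lens 2 (overall magnification ≈ 0.40).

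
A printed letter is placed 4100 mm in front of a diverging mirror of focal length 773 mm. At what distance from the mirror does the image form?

650 mm

For a diverging mirror, f = -773 mm.
Mirror equation: 1/s_i = 1/f − 1/s_o = 1/(-773.0) − 1/(4100) = -0.001294 − 0.0002439 = -0.001538, so s_i = -650 mm.
The image is virtual, upright and reduced, behind the mirror.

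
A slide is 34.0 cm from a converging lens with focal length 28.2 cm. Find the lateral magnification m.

1/d_i = 1/f − 1/d_o = 1/(28.20) − 1/(34.0) = 0.006049, so d_i = 165.3 cm.
m = −d_i/d_o = −(165.3)/(34.0) = -4.86.
The image is real, inverted and enlarged, on the far side of the lens.

m = -4.86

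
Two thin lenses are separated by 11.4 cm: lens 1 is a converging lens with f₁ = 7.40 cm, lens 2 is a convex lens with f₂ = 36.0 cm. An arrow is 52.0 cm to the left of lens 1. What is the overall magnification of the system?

Lens 1: 1/d_i1 = 1/(7.40) − 1/(52.0) = 0.1159, so d_i1 = 8.628 cm; m₁ = −d_i1/d_o1 = -0.1659.
d_o2 = 11.4 − (8.628) = 2.772 cm.
Lens 2: 1/d_i2 = 1/(36.0) − 1/(2.772) = -0.3330, so d_i2 = -3.003 cm; m₂ = −d_i2/d_o2 = +1.083.
m = m₁·m₂ = (-0.1659)(+1.083) = -0.180.

m = -0.180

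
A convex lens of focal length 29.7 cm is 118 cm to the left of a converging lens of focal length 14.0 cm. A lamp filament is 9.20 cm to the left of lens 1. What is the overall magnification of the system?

Lens 1: 1/d_i1 = 1/(29.7) − 1/(9.20) = -0.07503, so d_i1 = -13.33 cm; m₁ = −d_i1/d_o1 = +1.449.
d_o2 = 118 − (-13.33) = 131.3 cm.
Lens 2: 1/d_i2 = 1/(14.0) − 1/(131.3) = 0.06381, so d_i2 = 15.67 cm; m₂ = −d_i2/d_o2 = -0.1194.
m = m₁·m₂ = (+1.449)(-0.1194) = -0.173.

m = -0.173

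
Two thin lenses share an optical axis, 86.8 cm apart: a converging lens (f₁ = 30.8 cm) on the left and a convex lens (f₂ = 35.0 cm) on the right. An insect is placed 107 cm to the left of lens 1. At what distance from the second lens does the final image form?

Lens 1: 1/d_i1 = 1/f₁ − 1/d_o1 = 1/(30.8) − 1/(107) = 0.02312, so d_i1 = 43.25 cm.
The intermediate image is 43.25 cm to the right of lens 1, which is 86.8 − (43.25) = 43.55 cm to the left of lens 2, so d_o2 = +43.55 cm.
Lens 2: 1/d_i2 = 1/f₂ − 1/d_o2 = 1/(35.0) − 1/(43.55) = 0.005609, so d_i2 = 178 cm.
The final image is real, 178 cm to the right of lens 2 (overall magnification ≈ 1.7).

178 cm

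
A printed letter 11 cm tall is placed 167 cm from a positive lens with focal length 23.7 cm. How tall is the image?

1/d_i = 1/f − 1/d_o = 1/(23.70) − 1/(167) = 0.03621, so d_i = 27.62 cm.
m = −d_i/d_o = -0.1654.
|h_i| = |m|·h_o = 0.1654 × 11 = 1.82 cm. The image is real, inverted and reduced, on the far side of the lens.

1.82 cm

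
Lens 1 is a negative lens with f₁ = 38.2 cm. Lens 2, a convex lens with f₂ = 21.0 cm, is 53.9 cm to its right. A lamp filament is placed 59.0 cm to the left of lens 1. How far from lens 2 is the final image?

28.9 cm

Lens 1 is diverging, so f₁ = −38.2 cm.
Lens 1: 1/d_i1 = 1/f₁ − 1/d_o1 = 1/(-38.2) − 1/(59.0) = -0.04313, so d_i1 = -23.19 cm.
The intermediate image is 23.19 cm to the left of lens 1 (virtual), which is 53.9 − (-23.19) = 77.09 cm to the left of lens 2, so d_o2 = +77.09 cm.
Lens 2: 1/d_i2 = 1/f₂ − 1/d_o2 = 1/(21.0) − 1/(77.09) = 0.03465, so d_i2 = 28.9 cm.
The final image is real, 28.9 cm to the right of lens 2 (overall magnification ≈ -0.15).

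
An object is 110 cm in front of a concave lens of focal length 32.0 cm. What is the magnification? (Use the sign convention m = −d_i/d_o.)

For a concave lens, f = -32.0 cm.
1/d_i = 1/f − 1/d_o = 1/(-32.00) − 1/(110) = -0.04034, so d_i = -24.79 cm.
m = −d_i/d_o = −(-24.79)/(110) = +0.225.
The image is virtual, upright and reduced, on the same side as the object.

m = +0.225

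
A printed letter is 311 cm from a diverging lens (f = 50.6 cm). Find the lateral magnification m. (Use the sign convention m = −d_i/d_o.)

For a diverging lens, f = -50.6 cm.
1/d_i = 1/f − 1/d_o = 1/(-50.60) − 1/(311) = -0.02298, so d_i = -43.52 cm.
m = −d_i/d_o = −(-43.52)/(311) = +0.140.
The image is virtual, upright and reduced, on the same side as the object.

m = +0.140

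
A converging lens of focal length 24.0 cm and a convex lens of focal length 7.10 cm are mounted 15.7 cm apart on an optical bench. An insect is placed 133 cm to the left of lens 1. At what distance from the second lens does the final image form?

Lens 1: 1/d_i1 = 1/f₁ − 1/d_o1 = 1/(24.0) − 1/(133) = 0.03415, so d_i1 = 29.28 cm.
The intermediate image is 29.28 cm to the right of lens 1, which lies 13.58 cm to the right of lens 2 — a virtual object — so d_o2 = −13.58 cm.
Lens 2: 1/d_i2 = 1/f₂ − 1/d_o2 = 1/(7.10) − 1/(-13.58) = 0.2145, so d_i2 = 4.66 cm.
The final image is real, 4.66 cm to the right of lens 2 (overall magnification ≈ -0.076).

4.66 cm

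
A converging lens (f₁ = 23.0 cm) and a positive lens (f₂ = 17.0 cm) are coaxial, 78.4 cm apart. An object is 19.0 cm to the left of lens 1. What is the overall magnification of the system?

Lens 1: 1/d_i1 = 1/(23.0) − 1/(19.0) = -0.009153, so d_i1 = -109.2 cm; m₁ = −d_i1/d_o1 = +5.747.
d_o2 = 78.4 − (-109.2) = 187.6 cm.
Lens 2: 1/d_i2 = 1/(17.0) − 1/(187.6) = 0.05349, so d_i2 = 18.69 cm; m₂ = −d_i2/d_o2 = -0.09965.
m = m₁·m₂ = (+5.747)(-0.09965) = -0.573.

m = -0.573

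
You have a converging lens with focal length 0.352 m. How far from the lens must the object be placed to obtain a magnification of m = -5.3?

0.418 m

m = −d_i/d_o ⇒ d_i = −m·d_o.
1/f = 1/d_o + 1/d_i = 1/d_o − 1/(m·d_o) = (1 − 1/m)/d_o, so d_o = f(1 − 1/m) = (0.3520)(1 − 1/(-5.3)) = 0.418 m.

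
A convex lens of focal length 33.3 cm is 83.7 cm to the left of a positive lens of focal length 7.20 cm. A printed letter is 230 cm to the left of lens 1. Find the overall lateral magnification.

m = +0.0325

Lens 1: 1/d_i1 = 1/(33.3) − 1/(230) = 0.02568, so d_i1 = 38.94 cm; m₁ = −d_i1/d_o1 = -0.1693.
d_o2 = 83.7 − (38.94) = 44.76 cm.
Lens 2: 1/d_i2 = 1/(7.20) − 1/(44.76) = 0.1165, so d_i2 = 8.580 cm; m₂ = −d_i2/d_o2 = -0.1917.
m = m₁·m₂ = (-0.1693)(-0.1917) = +0.0325.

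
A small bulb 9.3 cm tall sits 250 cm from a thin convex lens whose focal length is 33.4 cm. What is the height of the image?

1/d_i = 1/f − 1/d_o = 1/(33.40) − 1/(250) = 0.02594, so d_i = 38.55 cm.
m = −d_i/d_o = -0.1542.
|h_i| = |m|·h_o = 0.1542 × 9.3 = 1.43 cm. The image is real, inverted and reduced, on the far side of the lens.

1.43 cm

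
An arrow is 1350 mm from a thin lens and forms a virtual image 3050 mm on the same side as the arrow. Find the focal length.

Virtual image ⇒ d_i = −3050 mm.
1/f = 1/d_o + 1/d_i = 1/(1350) + 1/(-3050) = 0.0004129, so f = 2420 mm.
Since f is positive, the thin lens is converging.

f = 2420 mm (converging)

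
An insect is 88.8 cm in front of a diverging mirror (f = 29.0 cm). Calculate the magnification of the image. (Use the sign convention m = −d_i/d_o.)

m = +0.246

For a diverging mirror, f = -29.0 cm.
1/d_i = 1/f − 1/d_o = 1/(-29.00) − 1/(88.8) = -0.04574, so d_i = -21.86 cm.
m = −d_i/d_o = −(-21.86)/(88.8) = +0.246.
The image is virtual, upright and reduced, behind the mirror.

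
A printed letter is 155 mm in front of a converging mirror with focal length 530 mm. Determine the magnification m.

1/d_i = 1/f − 1/d_o = 1/(530.0) − 1/(155) = -0.004565, so d_i = -219.1 mm.
m = −d_i/d_o = −(-219.1)/(155) = +1.41.
The image is virtual, upright and enlarged, behind the mirror.

m = +1.41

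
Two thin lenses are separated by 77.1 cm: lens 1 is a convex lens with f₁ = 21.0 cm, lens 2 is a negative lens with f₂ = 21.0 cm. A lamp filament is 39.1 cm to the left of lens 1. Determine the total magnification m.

Lens 1: 1/d_i1 = 1/(21.0) − 1/(39.1) = 0.02204, so d_i1 = 45.36 cm; m₁ = −d_i1/d_o1 = -1.160.
d_o2 = 77.1 − (45.36) = 31.74 cm.
f₂ = −21.0 cm (diverging).
Lens 2: 1/d_i2 = 1/(-21.0) − 1/(31.74) = -0.07913, so d_i2 = -12.64 cm; m₂ = −d_i2/d_o2 = +0.3982.
m = m₁·m₂ = (-1.160)(+0.3982) = -0.462.

m = -0.462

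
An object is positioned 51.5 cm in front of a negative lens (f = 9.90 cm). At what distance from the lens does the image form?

For a negative lens, f = -9.90 cm.
Lens equation: 1/s_i = 1/f − 1/s_o = 1/(-9.900) − 1/(51.5) = -0.1010 − 0.01942 = -0.1204, so s_i = -8.30 cm.
The image is virtual, upright and reduced, on the same side as the object.

8.30 cm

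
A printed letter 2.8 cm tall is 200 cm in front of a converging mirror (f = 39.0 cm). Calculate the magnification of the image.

1/d_i = 1/f − 1/d_o = 1/(39.00) − 1/(200) = 0.02064, so d_i = 48.45 cm.
m = −d_i/d_o = −(48.45)/(200) = -0.242.
The image is real, inverted and reduced, in front of the mirror.

m = -0.242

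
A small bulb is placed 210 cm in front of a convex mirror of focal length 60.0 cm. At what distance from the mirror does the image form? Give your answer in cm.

46.7 cm

For a convex mirror, f = -60.0 cm.
Mirror equation: 1/v = 1/f − 1/u = 1/(-60.00) − 1/(210) = -0.01667 − 0.004762 = -0.02143, so v = -46.7 cm.
The image is virtual, upright and reduced, behind the mirror.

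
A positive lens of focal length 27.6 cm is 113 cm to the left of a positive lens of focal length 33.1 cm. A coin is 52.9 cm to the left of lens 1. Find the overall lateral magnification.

m = +1.63

Lens 1: 1/d_i1 = 1/(27.6) − 1/(52.9) = 0.01733, so d_i1 = 57.71 cm; m₁ = −d_i1/d_o1 = -1.091.
d_o2 = 113 − (57.71) = 55.29 cm.
Lens 2: 1/d_i2 = 1/(33.1) − 1/(55.29) = 0.01213, so d_i2 = 82.47 cm; m₂ = −d_i2/d_o2 = -1.492.
m = m₁·m₂ = (-1.091)(-1.492) = +1.63.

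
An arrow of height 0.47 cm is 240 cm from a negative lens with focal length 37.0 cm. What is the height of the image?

For a negative lens, f = -37.0 cm.
1/d_i = 1/f − 1/d_o = 1/(-37.00) − 1/(240) = -0.03119, so d_i = -32.06 cm.
m = −d_i/d_o = +0.1336.
|h_i| = |m|·h_o = 0.1336 × 0.47 = 0.0628 cm. The image is virtual, upright and reduced, on the same side as the object.

0.0628 cm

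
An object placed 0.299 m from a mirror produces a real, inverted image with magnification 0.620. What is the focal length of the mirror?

f = 0.114 m (concave)

m = −d_i/d_o ⇒ d_i = −m·d_o = −(-0.620)·(0.299) = 0.1854 m.
1/f = 1/d_o + 1/d_i = 1/(0.299) + 1/(0.1854) = 8.738, so f = 0.114 m.
Since f is positive, the mirror is concave.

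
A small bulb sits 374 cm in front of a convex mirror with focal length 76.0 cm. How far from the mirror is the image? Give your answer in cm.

For a convex mirror, f = -76.0 cm.
Mirror equation: 1/s_i = 1/f − 1/s_o = 1/(-76.00) − 1/(374) = -0.01316 − 0.002674 = -0.01583, so s_i = -63.2 cm.
The image is virtual, upright and reduced, behind the mirror.

63.2 cm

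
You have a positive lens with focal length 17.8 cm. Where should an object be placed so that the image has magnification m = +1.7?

7.33 cm

m = −d_i/d_o ⇒ d_i = −m·d_o.
1/f = 1/d_o + 1/d_i = 1/d_o − 1/(m·d_o) = (1 − 1/m)/d_o, so d_o = f(1 − 1/m) = (17.80)(1 − 1/(+1.7)) = 7.33 cm.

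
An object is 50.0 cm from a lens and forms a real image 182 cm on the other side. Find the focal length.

f = 39.2 cm (converging)

Real image ⇒ d_i = +182 cm.
1/f = 1/d_o + 1/d_i = 1/(50.0) + 1/(182) = 0.02549, so f = 39.2 cm.
Since f is positive, the lens is converging.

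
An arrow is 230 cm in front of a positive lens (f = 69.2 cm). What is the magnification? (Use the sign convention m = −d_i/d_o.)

m = -0.430

1/d_i = 1/f − 1/d_o = 1/(69.20) − 1/(230) = 0.01010, so d_i = 98.98 cm.
m = −d_i/d_o = −(98.98)/(230) = -0.430.
The image is real, inverted and reduced, on the far side of the lens.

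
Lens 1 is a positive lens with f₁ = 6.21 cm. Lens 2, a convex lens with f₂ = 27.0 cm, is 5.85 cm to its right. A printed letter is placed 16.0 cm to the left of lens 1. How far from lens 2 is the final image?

Lens 1: 1/d_i1 = 1/f₁ − 1/d_o1 = 1/(6.21) − 1/(16.0) = 0.09853, so d_i1 = 10.15 cm.
The intermediate image is 10.15 cm to the right of lens 1, which lies 4.300 cm to the right of lens 2 — a virtual object — so d_o2 = −4.300 cm.
Lens 2: 1/d_i2 = 1/f₂ − 1/d_o2 = 1/(27.0) − 1/(-4.300) = 0.2696, so d_i2 = 3.71 cm.
The final image is real, 3.71 cm to the right of lens 2 (overall magnification ≈ -0.55).

3.71 cm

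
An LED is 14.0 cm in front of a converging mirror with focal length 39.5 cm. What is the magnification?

m = +1.55

1/d_i = 1/f − 1/d_o = 1/(39.50) − 1/(14.0) = -0.04611, so d_i = -21.69 cm.
m = −d_i/d_o = −(-21.69)/(14.0) = +1.55.
The image is virtual, upright and enlarged, behind the mirror.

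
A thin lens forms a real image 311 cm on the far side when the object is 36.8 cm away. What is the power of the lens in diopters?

d_i = +311 cm.
1/f = 1/d_o + 1/d_i = 1/(36.8) + 1/(311) = 0.03039 cm⁻¹.
f = 32.91 cm = 0.3291 m, so P = 1/f = +3.04 D.

P = +3.04 D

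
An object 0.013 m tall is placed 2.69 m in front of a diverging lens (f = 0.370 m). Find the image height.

For a diverging lens, f = -0.370 m.
1/d_i = 1/f − 1/d_o = 1/(-0.3700) − 1/(2.69) = -3.074, so d_i = -0.3253 m.
m = −d_i/d_o = +0.1209.
|h_i| = |m|·h_o = 0.1209 × 0.013 = 0.00157 m. The image is virtual, upright and reduced, on the same side as the object.

0.00157 m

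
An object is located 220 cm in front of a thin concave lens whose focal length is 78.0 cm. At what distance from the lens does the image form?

57.6 cm

For a concave lens, f = -78.0 cm.
Lens equation: 1/d_i = 1/f − 1/d_o = 1/(-78.00) − 1/(220) = -0.01282 − 0.004545 = -0.01737, so d_i = -57.6 cm.
The image is virtual, upright and reduced, on the same side as the object.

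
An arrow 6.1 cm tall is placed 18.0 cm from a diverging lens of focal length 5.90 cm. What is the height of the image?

1.51 cm

For a diverging lens, f = -5.90 cm.
1/d_i = 1/f − 1/d_o = 1/(-5.900) − 1/(18.0) = -0.2250, so d_i = -4.444 cm.
m = −d_i/d_o = +0.2469.
|h_i| = |m|·h_o = 0.2469 × 6.1 = 1.51 cm. The image is virtual, upright and reduced, on the same side as the object.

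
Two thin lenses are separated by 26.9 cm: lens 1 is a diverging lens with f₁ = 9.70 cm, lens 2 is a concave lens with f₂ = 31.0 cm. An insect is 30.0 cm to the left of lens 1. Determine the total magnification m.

f₁ = −9.70 cm (diverging).
Lens 1: 1/d_i1 = 1/(-9.70) − 1/(30.0) = -0.1364, so d_i1 = -7.330 cm; m₁ = −d_i1/d_o1 = +0.2443.
d_o2 = 26.9 − (-7.330) = 34.23 cm.
f₂ = −31.0 cm (diverging).
Lens 2: 1/d_i2 = 1/(-31.0) − 1/(34.23) = -0.06147, so d_i2 = -16.27 cm; m₂ = −d_i2/d_o2 = +0.4752.
m = m₁·m₂ = (+0.2443)(+0.4752) = +0.116.

m = +0.116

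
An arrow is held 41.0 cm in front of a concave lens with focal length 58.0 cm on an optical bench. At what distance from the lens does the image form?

For a concave lens, f = -58.0 cm.
Lens equation: 1/d_i = 1/f − 1/d_o = 1/(-58.00) − 1/(41.0) = -0.01724 − 0.02439 = -0.04163, so d_i = -24.0 cm.
The image is virtual, upright and reduced, on the same side as the object.

24.0 cm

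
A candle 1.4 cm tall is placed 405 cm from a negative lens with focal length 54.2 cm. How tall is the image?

0.165 cm

For a negative lens, f = -54.2 cm.
1/d_i = 1/f − 1/d_o = 1/(-54.20) − 1/(405) = -0.02092, so d_i = -47.80 cm.
m = −d_i/d_o = +0.1180.
|h_i| = |m|·h_o = 0.1180 × 1.4 = 0.165 cm. The image is virtual, upright and reduced, on the same side as the object.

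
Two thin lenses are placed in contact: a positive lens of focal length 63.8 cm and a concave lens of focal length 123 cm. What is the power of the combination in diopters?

P = +0.754 D

P₁ = 1/f₁ = 1/(0.638 m) = +1.567 D; P₂ = 1/f₂ = 1/(-1.23 m) = -0.8130 D.
For thin lenses in contact, P = P₁ + P₂ = (+1.567) + (-0.8130) = +0.754 D.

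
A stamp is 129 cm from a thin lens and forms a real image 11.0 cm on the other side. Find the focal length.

Real image ⇒ d_i = +11.0 cm.
1/f = 1/d_o + 1/d_i = 1/(129) + 1/(11.0) = 0.09866, so f = 10.1 cm.
Since f is positive, the thin lens is converging.

f = 10.1 cm (converging)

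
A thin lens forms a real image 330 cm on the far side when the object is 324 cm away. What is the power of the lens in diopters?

d_i = +330 cm.
1/f = 1/d_o + 1/d_i = 1/(324) + 1/(330) = 0.006117 cm⁻¹.
f = 163.5 cm = 1.635 m, so P = 1/f = +0.612 D.

P = +0.612 D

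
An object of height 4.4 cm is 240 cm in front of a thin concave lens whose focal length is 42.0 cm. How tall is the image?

For a concave lens, f = -42.0 cm.
1/d_i = 1/f − 1/d_o = 1/(-42.00) − 1/(240) = -0.02798, so d_i = -35.74 cm.
m = −d_i/d_o = +0.1489.
|h_i| = |m|·h_o = 0.1489 × 4.4 = 0.655 cm. The image is virtual, upright and reduced, on the same side as the object.

0.655 cm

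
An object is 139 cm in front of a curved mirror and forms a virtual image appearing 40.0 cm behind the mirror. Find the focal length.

f = -56.2 cm (convex)

Virtual image ⇒ d_i = −40.0 cm.
1/f = 1/d_o + 1/d_i = 1/(139) + 1/(-40.0) = -0.01781, so f = -56.2 cm.
Since f is negative, the curved mirror is convex.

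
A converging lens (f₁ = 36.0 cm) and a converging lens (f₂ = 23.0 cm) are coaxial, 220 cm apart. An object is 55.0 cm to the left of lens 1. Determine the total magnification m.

Lens 1: 1/d_i1 = 1/(36.0) − 1/(55.0) = 0.009596, so d_i1 = 104.2 cm; m₁ = −d_i1/d_o1 = -1.895.
d_o2 = 220 − (104.2) = 115.8 cm.
Lens 2: 1/d_i2 = 1/(23.0) − 1/(115.8) = 0.03484, so d_i2 = 28.70 cm; m₂ = −d_i2/d_o2 = -0.2478.
m = m₁·m₂ = (-1.895)(-0.2478) = +0.470.

m = +0.470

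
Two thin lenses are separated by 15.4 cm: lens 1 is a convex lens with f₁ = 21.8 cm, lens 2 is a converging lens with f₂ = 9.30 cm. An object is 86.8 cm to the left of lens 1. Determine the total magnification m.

Lens 1: 1/d_i1 = 1/(21.8) − 1/(86.8) = 0.03435, so d_i1 = 29.11 cm; m₁ = −d_i1/d_o1 = -0.3354.
d_o2 = 15.4 − (29.11) = -13.71 cm (virtual object).
Lens 2: 1/d_i2 = 1/(9.30) − 1/(-13.71) = 0.1805, so d_i2 = 5.541 cm; m₂ = −d_i2/d_o2 = +0.4042.
m = m₁·m₂ = (-0.3354)(+0.4042) = -0.136.

m = -0.136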